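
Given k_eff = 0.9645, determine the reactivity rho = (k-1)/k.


rho = (k_eff - 1) / k_eff
rho = (0.9645 - 1) / 0.9645
rho = -0.036807

-0.036807


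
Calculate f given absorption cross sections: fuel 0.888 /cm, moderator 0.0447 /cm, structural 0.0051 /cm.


f = Sigma_a_fuel / (Sigma_a_fuel + Sigma_a_mod + Sigma_a_other)
f = 0.888 / (0.888 + 0.0447 + 0.0051)
f = 0.94690

0.94690


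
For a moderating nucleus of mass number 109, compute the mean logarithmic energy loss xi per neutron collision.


xi = 1 + (A-1)^2/(2A) * ln((A-1)/(A+1))
xi = 1 + (109-1)^2/(2*109) * ln((109-1)/(109 +1))
xi = 0.018237

0.018237


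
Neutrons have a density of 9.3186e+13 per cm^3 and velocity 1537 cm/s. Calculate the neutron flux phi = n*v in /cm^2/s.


phi = n * v
phi = 9.3186e+13 * 1537
phi = 1.4323e+17 /cm^2/s

1.4323e+17


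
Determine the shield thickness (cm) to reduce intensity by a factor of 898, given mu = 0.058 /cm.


x = ln(factor) / mu
x = ln(898) / 0.058
x = 117.24 cm

117.24


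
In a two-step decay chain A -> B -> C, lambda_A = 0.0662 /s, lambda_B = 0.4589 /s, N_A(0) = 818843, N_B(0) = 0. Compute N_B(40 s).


N_B(t) = lambda_A * N_A0 / (lambda_B - lambda_A) * [exp(-lambda_A*t) - exp(-lambda_B*t)]
exp(-0.0662*40) = 0.07079266; exp(-0.4589*40) = 1.066818e-08
N_B = 0.0662 * 818843 / (0.4589 - 0.0662) * (0.07079266 - 1.066818e-08)
N_B = 9772.1

9772.1


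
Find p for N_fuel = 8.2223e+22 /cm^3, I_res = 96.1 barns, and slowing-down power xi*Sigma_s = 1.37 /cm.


p = exp(-N * I * 1e-24 / (xi*Sigma_s))
p = exp(-8.2223e+22 * 96.1 * 1e-24 / 1.37)
p = 0.0031272

0.0031272


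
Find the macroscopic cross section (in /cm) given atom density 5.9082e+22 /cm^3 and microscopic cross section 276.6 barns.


Sigma = N * sigma_barns * 1e-24
Sigma = 5.9082e+22 * 276.6 * 1e-24
Sigma = 16.342 /cm

16.342


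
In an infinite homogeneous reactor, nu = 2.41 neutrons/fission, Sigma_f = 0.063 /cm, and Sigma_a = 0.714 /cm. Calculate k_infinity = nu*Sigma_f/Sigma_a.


k_inf = nu * Sigma_f / Sigma_a
k_inf = 2.41 * 0.063 / 0.714
k_inf = 0.21265

0.21265


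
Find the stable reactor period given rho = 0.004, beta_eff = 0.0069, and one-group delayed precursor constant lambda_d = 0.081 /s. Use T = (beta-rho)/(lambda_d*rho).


T = (beta - rho) / (lambda_d * rho)
T = (0.0069 - 0.004) / (0.081 * 0.004)
T = 8.9506 s

8.9506


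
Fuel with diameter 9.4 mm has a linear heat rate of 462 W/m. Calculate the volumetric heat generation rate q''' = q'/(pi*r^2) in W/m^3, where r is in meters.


r = D / 2 / 1000 = 9.4 / 2 / 1000 = 0.0047 m
q''' = q' / (pi * r^2)
q''' = 462 / (pi * 0.0047^2)
q''' = 6.6573e+06 W/m^3

6.6573e+06


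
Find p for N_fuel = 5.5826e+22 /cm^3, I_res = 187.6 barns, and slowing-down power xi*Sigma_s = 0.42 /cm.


p = exp(-N * I * 1e-24 / (xi*Sigma_s))
p = exp(-5.5826e+22 * 187.6 * 1e-24 / 0.42)
p = 1.4812e-11

1.4812e-11


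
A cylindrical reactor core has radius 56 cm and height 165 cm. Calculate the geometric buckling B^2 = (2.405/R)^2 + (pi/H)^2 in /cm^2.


B^2 = (2.405/R)^2 + (pi/H)^2
B^2 = (2.405/56)^2 + (pi/165)^2
B^2 = 0.0022069 /cm^2

0.0022069


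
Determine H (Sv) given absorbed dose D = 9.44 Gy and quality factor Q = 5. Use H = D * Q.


H = D * Q
H = 9.44 * 5
H = 47.200 Sv

47.200


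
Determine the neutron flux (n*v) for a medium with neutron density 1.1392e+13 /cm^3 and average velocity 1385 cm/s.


phi = n * v
phi = 1.1392e+13 * 1385
phi = 1.5778e+16 /cm^2/s

1.5778e+16


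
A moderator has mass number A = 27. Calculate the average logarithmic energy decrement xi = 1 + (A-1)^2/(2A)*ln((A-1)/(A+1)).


xi = 1 + (A-1)^2/(2A) * ln((A-1)/(A+1))
xi = 1 + (27-1)^2/(2*27) * ln((27-1)/(27 +1))
xi = 0.072278

0.072278


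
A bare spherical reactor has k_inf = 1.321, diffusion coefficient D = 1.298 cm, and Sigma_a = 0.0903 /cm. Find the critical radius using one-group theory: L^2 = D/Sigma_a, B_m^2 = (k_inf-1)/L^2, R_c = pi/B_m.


L^2 = D / Sigma_a = 1.298 / 0.0903 = 14.37431 cm^2
B_m^2 = (k_inf - 1) / L^2 = (1.321 - 1) / 14.37431 = 0.02233151 /cm^2
For a bare sphere: B_g = pi/R, so R_c = pi / sqrt(B_m^2)
R_c = pi / sqrt(0.02233151) = 21.023 cm

21.023


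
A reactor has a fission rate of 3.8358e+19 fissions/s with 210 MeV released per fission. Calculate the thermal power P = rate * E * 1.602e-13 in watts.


P = fission_rate * E_MeV * 1.602e-13
P = 3.8358e+19 * 210 * 1.602e-13
P = 1.2904e+09 W

1.2904e+09


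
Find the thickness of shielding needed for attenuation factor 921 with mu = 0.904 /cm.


x = ln(factor) / mu
x = ln(921) / 0.904
x = 7.5503 cm

7.5503


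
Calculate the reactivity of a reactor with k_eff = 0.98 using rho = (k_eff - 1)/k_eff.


rho = (k_eff - 1) / k_eff
rho = (0.98 - 1) / 0.98
rho = -0.020408

-0.020408


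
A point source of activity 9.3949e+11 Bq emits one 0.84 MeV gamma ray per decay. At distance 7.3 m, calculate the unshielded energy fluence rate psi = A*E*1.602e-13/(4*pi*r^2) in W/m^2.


psi = A * E * 1.602e-13 / (4*pi*r^2)
psi = 9.3949e+11 * 0.84 * 1.602e-13 / (4*pi*7.3^2)
psi = 1.8879e-04 W/m^2

1.8879e-04


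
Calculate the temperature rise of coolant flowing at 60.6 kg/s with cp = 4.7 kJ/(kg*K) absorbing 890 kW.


dT = Q / (m_dot * cp)
dT = 890 / (60.6 * 4.7)
dT = 3.1248 C

3.1248


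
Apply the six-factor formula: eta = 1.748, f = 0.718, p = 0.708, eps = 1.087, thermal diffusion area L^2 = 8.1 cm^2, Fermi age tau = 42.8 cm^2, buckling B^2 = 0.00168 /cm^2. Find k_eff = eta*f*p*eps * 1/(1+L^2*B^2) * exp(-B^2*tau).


k_inf = eta*f*p*eps = 1.748*0.718*0.708*1.087 = 0.9658922
P_TNL = 1/(1 + L^2*B^2) = 1/(1 + 8.1*0.00168) = 0.9865747
P_FNL = exp(-B^2*tau) = exp(-0.00168*42.8) = 0.9306202
k_eff = k_inf * P_TNL * P_FNL = 0.9658922 * 0.9865747 * 0.9306202
k_eff = 0.88681

0.88681


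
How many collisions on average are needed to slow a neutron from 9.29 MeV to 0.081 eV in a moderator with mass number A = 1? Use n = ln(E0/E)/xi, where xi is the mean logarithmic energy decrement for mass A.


xi = 1 + (A-1)^2/(2A)*ln((A-1)/(A+1)) = 1 (for A = 1)
n = ln(E0/E) / xi
n = ln(9.29e6 / 0.081) / 1
n = ln(1.146914e+08) / 1 = 18.558

18.558


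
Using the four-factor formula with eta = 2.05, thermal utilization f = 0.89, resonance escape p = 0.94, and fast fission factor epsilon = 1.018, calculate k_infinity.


k_inf = eta * f * p * epsilon
k_inf = 2.05 * 0.89 * 0.94 * 1.018
k_inf = 1.7459

1.7459


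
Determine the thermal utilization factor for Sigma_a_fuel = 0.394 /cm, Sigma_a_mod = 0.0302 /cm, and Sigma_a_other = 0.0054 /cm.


f = Sigma_a_fuel / (Sigma_a_fuel + Sigma_a_mod + Sigma_a_other)
f = 0.394 / (0.394 + 0.0302 + 0.0054)
f = 0.91713

0.91713


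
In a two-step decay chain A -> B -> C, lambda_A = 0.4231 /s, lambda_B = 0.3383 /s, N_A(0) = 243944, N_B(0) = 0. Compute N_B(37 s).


N_B(t) = lambda_A * N_A0 / (lambda_B - lambda_A) * [exp(-lambda_A*t) - exp(-lambda_B*t)]
exp(-0.4231*37) = 1.589462e-07; exp(-0.3383*37) = 3.663469e-06
N_B = 0.4231 * 243944 / (0.3383 - 0.4231) * (1.589462e-07 - 3.663469e-06)
N_B = 4.2655

4.2655


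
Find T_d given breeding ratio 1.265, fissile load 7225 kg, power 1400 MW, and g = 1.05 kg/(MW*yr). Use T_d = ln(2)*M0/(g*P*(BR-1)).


Breeding gain G = BR - 1 = 1.265 - 1 = 0.265
Fissile production rate = g * P * G = 1.05 * 1400 * 0.265 = 389.55 kg/yr
T_d = ln(2) * M0 / (g * P * G)
T_d = ln(2) * 7225 / 389.55 = 12.856 yr

12.856


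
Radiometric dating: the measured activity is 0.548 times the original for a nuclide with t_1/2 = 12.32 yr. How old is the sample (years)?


lambda = ln(2) / t_half = ln(2) / 12.32 = 0.05626195 /yr
t = -ln(A/A0) / lambda
t = -ln(0.548) / 0.05626195
t = 10.691 yr

10.691


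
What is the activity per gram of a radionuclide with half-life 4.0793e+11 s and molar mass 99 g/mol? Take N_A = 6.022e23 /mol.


lambda = ln(2) / t_half = ln(2) / 4.0793e+11 = 1.699182e-12 /s
SA = lambda * N_A / M
SA = 1.699182e-12 * 6.022e23 / 99
SA = 1.0336e+10 Bq/g

1.0336e+10


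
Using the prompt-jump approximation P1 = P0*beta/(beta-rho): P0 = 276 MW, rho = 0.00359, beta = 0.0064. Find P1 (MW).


P1/P0 = beta / (beta - rho)
P1/P0 = 0.0064 / (0.0064 - 0.00359) = 2.277580
P1 = 276 * 2.277580 = 628.61 MW

628.61


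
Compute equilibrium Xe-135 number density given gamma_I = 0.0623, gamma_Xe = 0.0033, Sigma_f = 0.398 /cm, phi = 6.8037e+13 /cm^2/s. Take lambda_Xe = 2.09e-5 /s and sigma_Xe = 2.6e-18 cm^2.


Xe_eq = (gamma_I + gamma_Xe) * Sigma_f * phi / (lambda_Xe + sigma_Xe * phi)
Numerator = (0.0623 + 0.0033) * 0.398 * 6.8037e+13 = 1.776364e+12
Denominator = 2.09e-5 + 2.6e-18 * 6.8037e+13 = 1.977962e-04
Xe_eq = 1.776364e+12 / 1.977962e-04 = 8.9808e+15 /cm^3

8.9808e+15


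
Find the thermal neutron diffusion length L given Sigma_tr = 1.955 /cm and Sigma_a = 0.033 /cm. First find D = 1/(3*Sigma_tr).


D = 1 / (3 * Sigma_tr) = 1 / (3 * 1.955) = 0.1705030 cm
L = sqrt(D / Sigma_a)
L = sqrt(0.1705030 / 0.033)
L = 2.2731 cm

2.2731


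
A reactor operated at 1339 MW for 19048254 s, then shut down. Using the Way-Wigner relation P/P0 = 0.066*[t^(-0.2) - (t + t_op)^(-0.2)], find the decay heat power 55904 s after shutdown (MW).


P/P0 = 0.066 * [t^(-0.2) - (t + t_op)^(-0.2)]
P/P0 = 0.066 * [55904^(-0.2) - (55904 + 19048254)^(-0.2)]
P/P0 = 0.066 * [0.1123341 - 0.03497634] = 0.005105612
P = 1339 * 0.005105612 = 6.8364 MW

6.8364


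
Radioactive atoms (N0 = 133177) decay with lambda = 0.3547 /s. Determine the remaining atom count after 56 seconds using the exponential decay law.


N = N0 * exp(-lambda * t)
N = 133177 * exp(-0.3547 * 56)
N = 3.1474e-04

3.1474e-04


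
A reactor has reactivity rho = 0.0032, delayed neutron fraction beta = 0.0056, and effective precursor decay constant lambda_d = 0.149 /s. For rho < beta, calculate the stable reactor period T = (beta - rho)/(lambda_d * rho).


T = (beta - rho) / (lambda_d * rho)
T = (0.0056 - 0.0032) / (0.149 * 0.0032)
T = 5.0336 s

5.0336


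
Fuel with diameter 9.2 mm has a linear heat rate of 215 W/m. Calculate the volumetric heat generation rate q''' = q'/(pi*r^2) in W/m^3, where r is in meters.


r = D / 2 / 1000 = 9.2 / 2 / 1000 = 0.0046 m
q''' = q' / (pi * r^2)
q''' = 215 / (pi * 0.0046^2)
q''' = 3.2342e+06 W/m^3

3.2342e+06


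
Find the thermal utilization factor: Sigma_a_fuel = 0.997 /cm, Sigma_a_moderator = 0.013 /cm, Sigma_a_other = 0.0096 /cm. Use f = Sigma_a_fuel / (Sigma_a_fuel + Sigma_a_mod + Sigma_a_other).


f = Sigma_a_fuel / (Sigma_a_fuel + Sigma_a_mod + Sigma_a_other)
f = 0.997 / (0.997 + 0.013 + 0.0096)
f = 0.97783

0.97783


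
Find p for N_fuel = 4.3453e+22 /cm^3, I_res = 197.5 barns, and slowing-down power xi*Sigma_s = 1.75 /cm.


p = exp(-N * I * 1e-24 / (xi*Sigma_s))
p = exp(-4.3453e+22 * 197.5 * 1e-24 / 1.75)
p = 0.0074170

0.0074170


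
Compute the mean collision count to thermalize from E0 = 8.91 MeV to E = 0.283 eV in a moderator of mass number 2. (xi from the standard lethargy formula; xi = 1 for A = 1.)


xi = 1 + (A-1)^2/(2A)*ln((A-1)/(A+1)) = 0.7253469 (for A = 2)
n = ln(E0/E) / xi
n = ln(8.91e6 / 0.283) / 0.7253469
n = ln(3.148410e+07) / 0.7253469 = 23.802

23.802


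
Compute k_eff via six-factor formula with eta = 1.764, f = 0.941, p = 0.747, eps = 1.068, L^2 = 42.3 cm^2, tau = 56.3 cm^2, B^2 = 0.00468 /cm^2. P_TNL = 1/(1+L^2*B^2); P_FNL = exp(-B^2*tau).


k_inf = eta*f*p*eps = 1.764*0.941*0.747*1.068 = 1.324281
P_TNL = 1/(1 + L^2*B^2) = 1/(1 + 42.3*0.00468) = 0.8347496
P_FNL = exp(-B^2*tau) = exp(-0.00468*56.3) = 0.7683699
k_eff = k_inf * P_TNL * P_FNL = 1.324281 * 0.8347496 * 0.7683699
k_eff = 0.84939

0.84939


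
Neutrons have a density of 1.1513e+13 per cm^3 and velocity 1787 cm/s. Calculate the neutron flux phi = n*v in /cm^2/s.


phi = n * v
phi = 1.1513e+13 * 1787
phi = 2.0574e+16 /cm^2/s

2.0574e+16


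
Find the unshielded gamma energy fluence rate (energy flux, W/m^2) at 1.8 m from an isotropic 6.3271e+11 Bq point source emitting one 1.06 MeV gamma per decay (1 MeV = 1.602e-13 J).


psi = A * E * 1.602e-13 / (4*pi*r^2)
psi = 6.3271e+11 * 1.06 * 1.602e-13 / (4*pi*1.8^2)
psi = 0.0026389 W/m^2

0.0026389


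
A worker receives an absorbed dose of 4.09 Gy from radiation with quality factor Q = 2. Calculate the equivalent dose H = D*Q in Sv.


H = D * Q
H = 4.09 * 2
H = 8.1800 Sv

8.1800


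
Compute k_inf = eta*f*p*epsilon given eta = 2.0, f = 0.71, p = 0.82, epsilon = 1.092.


k_inf = eta * f * p * epsilon
k_inf = 2.0 * 0.71 * 0.82 * 1.092
k_inf = 1.2715

1.2715


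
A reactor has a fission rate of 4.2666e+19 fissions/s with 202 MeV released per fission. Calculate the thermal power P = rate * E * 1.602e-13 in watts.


P = fission_rate * E_MeV * 1.602e-13
P = 4.2666e+19 * 202 * 1.602e-13
P = 1.3807e+09 W

1.3807e+09


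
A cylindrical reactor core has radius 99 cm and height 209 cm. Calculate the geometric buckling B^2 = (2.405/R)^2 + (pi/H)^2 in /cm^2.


B^2 = (2.405/R)^2 + (pi/H)^2
B^2 = (2.405/99)^2 + (pi/209)^2
B^2 = 8.1609e-04 /cm^2

8.1609e-04


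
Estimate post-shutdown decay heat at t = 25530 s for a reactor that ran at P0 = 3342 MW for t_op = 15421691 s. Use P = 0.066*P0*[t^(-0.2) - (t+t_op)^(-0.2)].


P/P0 = 0.066 * [t^(-0.2) - (t + t_op)^(-0.2)]
P/P0 = 0.066 * [25530^(-0.2) - (25530 + 15421691)^(-0.2)]
P/P0 = 0.066 * [0.1313983 - 0.03649471] = 0.006263637
P = 3342 * 0.006263637 = 20.933 MW

20.933


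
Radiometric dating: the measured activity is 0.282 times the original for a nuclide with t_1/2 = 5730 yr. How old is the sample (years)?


lambda = ln(2) / t_half = ln(2) / 5730 = 1.209681e-04 /yr
t = -ln(A/A0) / lambda
t = -ln(0.282) / 1.209681e-04
t = 10464 yr

10464


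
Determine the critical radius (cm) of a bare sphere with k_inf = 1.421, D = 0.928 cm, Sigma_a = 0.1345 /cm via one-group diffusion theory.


L^2 = D / Sigma_a = 0.928 / 0.1345 = 6.899628 cm^2
B_m^2 = (k_inf - 1) / L^2 = (1.421 - 1) / 6.899628 = 0.06101778 /cm^2
For a bare sphere: B_g = pi/R, so R_c = pi / sqrt(B_m^2)
R_c = pi / sqrt(0.06101778) = 12.718 cm

12.718


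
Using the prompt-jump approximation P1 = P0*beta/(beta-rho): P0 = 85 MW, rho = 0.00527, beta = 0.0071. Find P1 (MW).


P1/P0 = beta / (beta - rho)
P1/P0 = 0.0071 / (0.0071 - 0.00527) = 3.879781
P1 = 85 * 3.879781 = 329.78 MW

329.78


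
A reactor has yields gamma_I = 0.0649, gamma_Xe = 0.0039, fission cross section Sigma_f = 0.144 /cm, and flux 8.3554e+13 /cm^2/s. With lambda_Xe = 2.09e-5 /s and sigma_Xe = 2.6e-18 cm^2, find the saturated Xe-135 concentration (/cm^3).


Xe_eq = (gamma_I + gamma_Xe) * Sigma_f * phi / (lambda_Xe + sigma_Xe * phi)
Numerator = (0.0649 + 0.0039) * 0.144 * 8.3554e+13 = 8.277862e+11
Denominator = 2.09e-5 + 2.6e-18 * 8.3554e+13 = 2.381404e-04
Xe_eq = 8.277862e+11 / 2.381404e-04 = 3.4760e+15 /cm^3

3.4760e+15


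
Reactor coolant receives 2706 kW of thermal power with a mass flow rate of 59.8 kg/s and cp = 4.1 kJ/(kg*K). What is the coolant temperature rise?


dT = Q / (m_dot * cp)
dT = 2706 / (59.8 * 4.1)
dT = 11.037 C

11.037


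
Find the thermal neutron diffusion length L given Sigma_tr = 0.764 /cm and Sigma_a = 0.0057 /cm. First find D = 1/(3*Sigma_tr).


D = 1 / (3 * Sigma_tr) = 1 / (3 * 0.764) = 0.4363002 cm
L = sqrt(D / Sigma_a)
L = sqrt(0.4363002 / 0.0057)
L = 8.7489 cm

8.7489


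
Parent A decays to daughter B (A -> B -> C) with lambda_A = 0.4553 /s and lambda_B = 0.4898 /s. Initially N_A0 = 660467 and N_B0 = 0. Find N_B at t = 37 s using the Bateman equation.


N_B(t) = lambda_A * N_A0 / (lambda_B - lambda_A) * [exp(-lambda_A*t) - exp(-lambda_B*t)]
exp(-0.4553*37) = 4.828717e-08; exp(-0.4898*37) = 1.347271e-08
N_B = 0.4553 * 660467 / (0.4898 - 0.4553) * (4.828717e-08 - 1.347271e-08)
N_B = 0.30345

0.30345


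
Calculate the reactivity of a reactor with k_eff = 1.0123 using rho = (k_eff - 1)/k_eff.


rho = (k_eff - 1) / k_eff
rho = (1.0123 - 1) / 1.0123
rho = 0.012151

0.012151


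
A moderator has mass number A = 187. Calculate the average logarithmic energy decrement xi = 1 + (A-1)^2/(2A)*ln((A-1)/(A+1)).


xi = 1 + (A-1)^2/(2A) * ln((A-1)/(A+1))
xi = 1 + (187-1)^2/(2*187) * ln((187-1)/(187 +1))
xi = 0.010657

0.010657


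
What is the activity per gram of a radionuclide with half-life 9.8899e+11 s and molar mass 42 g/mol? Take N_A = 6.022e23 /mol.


lambda = ln(2) / t_half = ln(2) / 9.8899e+11 = 7.008637e-13 /s
SA = lambda * N_A / M
SA = 7.008637e-13 * 6.022e23 / 42
SA = 1.0049e+10 Bq/g

1.0049e+10


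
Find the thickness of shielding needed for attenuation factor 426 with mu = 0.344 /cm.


x = ln(factor) / mu
x = ln(426) / 0.344
x = 17.600 cm

17.600


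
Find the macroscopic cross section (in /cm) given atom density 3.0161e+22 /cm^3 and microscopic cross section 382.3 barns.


Sigma = N * sigma_barns * 1e-24
Sigma = 3.0161e+22 * 382.3 * 1e-24
Sigma = 11.531 /cm

11.531


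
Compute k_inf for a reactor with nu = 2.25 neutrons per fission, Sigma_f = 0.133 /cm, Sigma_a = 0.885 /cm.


k_inf = nu * Sigma_f / Sigma_a
k_inf = 2.25 * 0.133 / 0.885
k_inf = 0.33814

0.33814


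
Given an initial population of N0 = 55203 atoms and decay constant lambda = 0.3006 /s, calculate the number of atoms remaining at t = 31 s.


N = N0 * exp(-lambda * t)
N = 55203 * exp(-0.3006 * 31)
N = 4.9539

4.9539


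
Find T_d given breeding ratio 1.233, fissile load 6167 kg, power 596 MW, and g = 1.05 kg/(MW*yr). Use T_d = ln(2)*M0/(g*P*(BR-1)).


Breeding gain G = BR - 1 = 1.233 - 1 = 0.233
Fissile production rate = g * P * G = 1.05 * 596 * 0.233 = 145.8114 kg/yr
T_d = ln(2) * M0 / (g * P * G)
T_d = ln(2) * 6167 / 145.8114 = 29.316 yr

29.316


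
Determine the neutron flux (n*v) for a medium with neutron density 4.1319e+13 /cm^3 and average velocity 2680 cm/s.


phi = n * v
phi = 4.1319e+13 * 2680
phi = 1.1073e+17 /cm^2/s

1.1073e+17


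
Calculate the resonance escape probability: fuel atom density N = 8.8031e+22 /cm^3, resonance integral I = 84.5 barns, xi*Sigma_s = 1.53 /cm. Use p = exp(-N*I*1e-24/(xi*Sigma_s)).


p = exp(-N * I * 1e-24 / (xi*Sigma_s))
p = exp(-8.8031e+22 * 84.5 * 1e-24 / 1.53)
p = 0.0077362

0.0077362


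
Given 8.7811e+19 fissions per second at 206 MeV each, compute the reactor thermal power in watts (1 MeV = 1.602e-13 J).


P = fission_rate * E_MeV * 1.602e-13
P = 8.7811e+19 * 206 * 1.602e-13
P = 2.8979e+09 W

2.8979e+09


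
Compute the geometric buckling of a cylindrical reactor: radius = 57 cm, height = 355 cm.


B^2 = (2.405/R)^2 + (pi/H)^2
B^2 = (2.405/57)^2 + (pi/355)^2
B^2 = 0.0018586 /cm^2

0.0018586


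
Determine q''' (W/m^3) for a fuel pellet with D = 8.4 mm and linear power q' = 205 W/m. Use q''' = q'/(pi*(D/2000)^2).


r = D / 2 / 1000 = 8.4 / 2 / 1000 = 0.0042 m
q''' = q' / (pi * r^2)
q''' = 205 / (pi * 0.0042^2)
q''' = 3.6992e+06 W/m^3

3.6992e+06


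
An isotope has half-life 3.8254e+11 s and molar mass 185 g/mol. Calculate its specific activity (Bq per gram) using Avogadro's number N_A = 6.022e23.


lambda = ln(2) / t_half = ln(2) / 3.8254e+11 = 1.811960e-12 /s
SA = lambda * N_A / M
SA = 1.811960e-12 * 6.022e23 / 185
SA = 5.8982e+09 Bq/g

5.8982e+09


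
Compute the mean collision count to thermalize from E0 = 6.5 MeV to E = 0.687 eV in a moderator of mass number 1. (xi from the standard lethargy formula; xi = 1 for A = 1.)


xi = 1 + (A-1)^2/(2A)*ln((A-1)/(A+1)) = 1 (for A = 1)
n = ln(E0/E) / xi
n = ln(6.5e6 / 0.687) / 1
n = ln(9.461426e+06) / 1 = 16.063

16.063


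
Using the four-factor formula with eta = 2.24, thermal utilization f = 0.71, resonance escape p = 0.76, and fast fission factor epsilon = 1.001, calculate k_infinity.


k_inf = eta * f * p * epsilon
k_inf = 2.24 * 0.71 * 0.76 * 1.001
k_inf = 1.2099

1.2099


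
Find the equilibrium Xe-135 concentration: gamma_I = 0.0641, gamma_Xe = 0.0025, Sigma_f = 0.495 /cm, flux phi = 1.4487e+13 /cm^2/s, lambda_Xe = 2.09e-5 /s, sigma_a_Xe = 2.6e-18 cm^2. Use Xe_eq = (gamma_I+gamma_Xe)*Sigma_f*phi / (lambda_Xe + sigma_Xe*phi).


Xe_eq = (gamma_I + gamma_Xe) * Sigma_f * phi / (lambda_Xe + sigma_Xe * phi)
Numerator = (0.0641 + 0.0025) * 0.495 * 1.4487e+13 = 4.775929e+11
Denominator = 2.09e-5 + 2.6e-18 * 1.4487e+13 = 5.856620e-05
Xe_eq = 4.775929e+11 / 5.856620e-05 = 8.1548e+15 /cm^3

8.1548e+15


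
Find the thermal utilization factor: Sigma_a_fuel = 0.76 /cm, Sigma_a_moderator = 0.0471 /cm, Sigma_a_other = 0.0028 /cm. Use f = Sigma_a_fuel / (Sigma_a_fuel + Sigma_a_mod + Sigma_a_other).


f = Sigma_a_fuel / (Sigma_a_fuel + Sigma_a_mod + Sigma_a_other)
f = 0.76 / (0.76 + 0.0471 + 0.0028)
f = 0.93839

0.93839


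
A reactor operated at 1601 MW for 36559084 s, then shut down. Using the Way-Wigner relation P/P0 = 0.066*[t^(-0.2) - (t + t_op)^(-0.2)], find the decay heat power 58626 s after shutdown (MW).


P/P0 = 0.066 * [t^(-0.2) - (t + t_op)^(-0.2)]
P/P0 = 0.066 * [58626^(-0.2) - (58626 + 36559084)^(-0.2)]
P/P0 = 0.066 * [0.1112710 - 0.03070872] = 0.005317110
P = 1601 * 0.005317110 = 8.5127 MW

8.5127


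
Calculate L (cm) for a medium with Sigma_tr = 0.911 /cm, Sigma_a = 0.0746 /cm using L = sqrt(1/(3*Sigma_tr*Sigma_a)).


D = 1 / (3 * Sigma_tr) = 1 / (3 * 0.911) = 0.3658983 cm
L = sqrt(D / Sigma_a)
L = sqrt(0.3658983 / 0.0746)
L = 2.2147 cm

2.2147


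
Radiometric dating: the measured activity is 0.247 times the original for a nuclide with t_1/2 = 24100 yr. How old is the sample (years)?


lambda = ln(2) / t_half = ln(2) / 24100 = 2.876129e-05 /yr
t = -ln(A/A0) / lambda
t = -ln(0.247) / 2.876129e-05
t = 48620 yr

48620


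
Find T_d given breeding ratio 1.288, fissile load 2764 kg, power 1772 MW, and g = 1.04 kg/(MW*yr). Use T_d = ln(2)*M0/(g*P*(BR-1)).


Breeding gain G = BR - 1 = 1.288 - 1 = 0.288
Fissile production rate = g * P * G = 1.04 * 1772 * 0.288 = 530.74944 kg/yr
T_d = ln(2) * M0 / (g * P * G)
T_d = ln(2) * 2764 / 530.74944 = 3.6097 yr

3.6097


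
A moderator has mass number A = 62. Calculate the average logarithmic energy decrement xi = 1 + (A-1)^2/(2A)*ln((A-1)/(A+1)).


xi = 1 + (A-1)^2/(2A) * ln((A-1)/(A+1))
xi = 1 + (62-1)^2/(2*62) * ln((62-1)/(62 +1))
xi = 0.031914

0.031914


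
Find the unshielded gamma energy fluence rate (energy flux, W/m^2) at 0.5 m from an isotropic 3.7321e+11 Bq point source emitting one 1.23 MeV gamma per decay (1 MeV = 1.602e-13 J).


psi = A * E * 1.602e-13 / (4*pi*r^2)
psi = 3.7321e+11 * 1.23 * 1.602e-13 / (4*pi*0.5^2)
psi = 0.023408 W/m^2

0.023408


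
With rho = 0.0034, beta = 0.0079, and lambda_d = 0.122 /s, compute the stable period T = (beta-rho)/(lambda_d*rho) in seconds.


T = (beta - rho) / (lambda_d * rho)
T = (0.0079 - 0.0034) / (0.122 * 0.0034)
T = 10.849 s

10.849


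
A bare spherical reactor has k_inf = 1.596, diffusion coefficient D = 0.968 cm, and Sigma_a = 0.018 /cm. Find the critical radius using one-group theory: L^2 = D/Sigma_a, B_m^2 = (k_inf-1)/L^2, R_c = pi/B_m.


L^2 = D / Sigma_a = 0.968 / 0.018 = 53.77778 cm^2
B_m^2 = (k_inf - 1) / L^2 = (1.596 - 1) / 53.77778 = 0.01108264 /cm^2
For a bare sphere: B_g = pi/R, so R_c = pi / sqrt(B_m^2)
R_c = pi / sqrt(0.01108264) = 29.842 cm

29.842


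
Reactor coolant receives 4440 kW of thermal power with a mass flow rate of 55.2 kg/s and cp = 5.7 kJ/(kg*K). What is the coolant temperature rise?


dT = Q / (m_dot * cp)
dT = 4440 / (55.2 * 5.7)
dT = 14.111 C

14.111


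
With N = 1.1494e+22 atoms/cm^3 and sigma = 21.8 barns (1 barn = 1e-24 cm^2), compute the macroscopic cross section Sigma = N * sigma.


Sigma = N * sigma_barns * 1e-24
Sigma = 1.1494e+22 * 21.8 * 1e-24
Sigma = 0.25057 /cm

0.25057


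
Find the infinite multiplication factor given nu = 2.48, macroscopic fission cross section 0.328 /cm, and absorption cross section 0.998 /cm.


k_inf = nu * Sigma_f / Sigma_a
k_inf = 2.48 * 0.328 / 0.998
k_inf = 0.81507

0.81507


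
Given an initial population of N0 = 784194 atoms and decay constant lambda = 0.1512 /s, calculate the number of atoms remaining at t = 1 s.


N = N0 * exp(-lambda * t)
N = 784194 * exp(-0.1512 * 1)
N = 674153

674153


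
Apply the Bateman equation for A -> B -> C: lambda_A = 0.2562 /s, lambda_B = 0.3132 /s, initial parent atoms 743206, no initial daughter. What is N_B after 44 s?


N_B(t) = lambda_A * N_A0 / (lambda_B - lambda_A) * [exp(-lambda_A*t) - exp(-lambda_B*t)]
exp(-0.2562*44) = 1.271409e-05; exp(-0.3132*44) = 1.035320e-06
N_B = 0.2562 * 743206 / (0.3132 - 0.2562) * (1.271409e-05 - 1.035320e-06)
N_B = 39.013

39.013


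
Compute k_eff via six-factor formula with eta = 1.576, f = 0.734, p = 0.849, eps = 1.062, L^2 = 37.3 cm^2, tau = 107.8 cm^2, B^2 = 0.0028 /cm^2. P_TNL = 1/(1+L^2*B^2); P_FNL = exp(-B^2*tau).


k_inf = eta*f*p*eps = 1.576*0.734*0.849*1.062 = 1.043000
P_TNL = 1/(1 + L^2*B^2) = 1/(1 + 37.3*0.0028) = 0.9054362
P_FNL = exp(-B^2*tau) = exp(-0.0028*107.8) = 0.7394564
k_eff = k_inf * P_TNL * P_FNL = 1.043000 * 0.9054362 * 0.7394564
k_eff = 0.69832

0.69832


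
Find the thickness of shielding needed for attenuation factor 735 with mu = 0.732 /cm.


x = ln(factor) / mu
x = ln(735) / 0.732
x = 9.0162 cm

9.0162


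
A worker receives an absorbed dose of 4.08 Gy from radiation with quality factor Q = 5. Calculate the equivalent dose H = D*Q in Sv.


H = D * Q
H = 4.08 * 5
H = 20.400 Sv

20.400


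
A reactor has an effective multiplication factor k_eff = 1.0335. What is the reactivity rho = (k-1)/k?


rho = (k_eff - 1) / k_eff
rho = (1.0335 - 1) / 1.0335
rho = 0.032414

0.032414


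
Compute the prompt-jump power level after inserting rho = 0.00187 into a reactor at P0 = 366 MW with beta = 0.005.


P1/P0 = beta / (beta - rho)
P1/P0 = 0.005 / (0.005 - 0.00187) = 1.597444
P1 = 366 * 1.597444 = 584.66 MW

584.66


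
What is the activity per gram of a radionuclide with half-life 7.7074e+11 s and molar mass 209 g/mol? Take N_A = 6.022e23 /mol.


lambda = ln(2) / t_half = ln(2) / 7.7074e+11 = 8.993269e-13 /s
SA = lambda * N_A / M
SA = 8.993269e-13 * 6.022e23 / 209
SA = 2.5913e+09 Bq/g

2.5913e+09


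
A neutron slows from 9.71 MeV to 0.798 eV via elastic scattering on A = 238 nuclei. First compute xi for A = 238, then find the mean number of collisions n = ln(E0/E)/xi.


xi = 1 + (A-1)^2/(2A)*ln((A-1)/(A+1)) = 0.008379872 (for A = 238)
n = ln(E0/E) / xi
n = ln(9.71e6 / 0.798) / 0.008379872
n = ln(1.216792e+07) / 0.008379872 = 1946.8

1946.8


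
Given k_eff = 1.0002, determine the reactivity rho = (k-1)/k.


rho = (k_eff - 1) / k_eff
rho = (1.0002 - 1) / 1.0002
rho = 1.9996e-04

1.9996e-04


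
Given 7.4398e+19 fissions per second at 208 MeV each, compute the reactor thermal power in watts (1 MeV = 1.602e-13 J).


P = fission_rate * E_MeV * 1.602e-13
P = 7.4398e+19 * 208 * 1.602e-13
P = 2.4791e+09 W

2.4791e+09


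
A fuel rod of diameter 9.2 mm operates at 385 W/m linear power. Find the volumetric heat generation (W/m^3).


r = D / 2 / 1000 = 9.2 / 2 / 1000 = 0.0046 m
q''' = q' / (pi * r^2)
q''' = 385 / (pi * 0.0046^2)
q''' = 5.7916e+06 W/m^3

5.7916e+06


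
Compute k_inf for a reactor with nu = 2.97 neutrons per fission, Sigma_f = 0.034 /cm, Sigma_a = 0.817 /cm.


k_inf = nu * Sigma_f / Sigma_a
k_inf = 2.97 * 0.034 / 0.817
k_inf = 0.12360

0.12360


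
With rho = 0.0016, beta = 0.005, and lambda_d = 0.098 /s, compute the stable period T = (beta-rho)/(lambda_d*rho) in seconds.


T = (beta - rho) / (lambda_d * rho)
T = (0.005 - 0.0016) / (0.098 * 0.0016)
T = 21.684 s

21.684


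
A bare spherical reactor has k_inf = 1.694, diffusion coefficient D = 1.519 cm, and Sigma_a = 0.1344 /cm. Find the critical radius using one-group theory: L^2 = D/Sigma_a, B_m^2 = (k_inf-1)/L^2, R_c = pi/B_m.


L^2 = D / Sigma_a = 1.519 / 0.1344 = 11.30208 cm^2
B_m^2 = (k_inf - 1) / L^2 = (1.694 - 1) / 11.30208 = 0.06140463 /cm^2
For a bare sphere: B_g = pi/R, so R_c = pi / sqrt(B_m^2)
R_c = pi / sqrt(0.06140463) = 12.678 cm

12.678


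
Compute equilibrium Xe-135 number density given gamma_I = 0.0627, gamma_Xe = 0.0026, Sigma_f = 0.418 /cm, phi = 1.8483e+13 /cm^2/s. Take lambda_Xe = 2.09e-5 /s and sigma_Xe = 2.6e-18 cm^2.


Xe_eq = (gamma_I + gamma_Xe) * Sigma_f * phi / (lambda_Xe + sigma_Xe * phi)
Numerator = (0.0627 + 0.0026) * 0.418 * 1.8483e+13 = 5.045009e+11
Denominator = 2.09e-5 + 2.6e-18 * 1.8483e+13 = 6.895580e-05
Xe_eq = 5.045009e+11 / 6.895580e-05 = 7.3163e+15 /cm^3

7.3163e+15


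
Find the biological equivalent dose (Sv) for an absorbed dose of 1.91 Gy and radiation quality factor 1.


H = D * Q
H = 1.91 * 1
H = 1.9100 Sv

1.9100


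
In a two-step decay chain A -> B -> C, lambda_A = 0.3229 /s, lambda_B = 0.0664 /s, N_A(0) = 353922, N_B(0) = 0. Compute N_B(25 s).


N_B(t) = lambda_A * N_A0 / (lambda_B - lambda_A) * [exp(-lambda_A*t) - exp(-lambda_B*t)]
exp(-0.3229*25) = 3.120023e-04; exp(-0.0664*25) = 0.1901390
N_B = 0.3229 * 353922 / (0.0664 - 0.3229) * (3.120023e-04 - 0.1901390)
N_B = 84576

84576


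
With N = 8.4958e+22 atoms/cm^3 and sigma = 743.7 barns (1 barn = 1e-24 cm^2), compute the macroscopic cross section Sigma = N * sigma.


Sigma = N * sigma_barns * 1e-24
Sigma = 8.4958e+22 * 743.7 * 1e-24
Sigma = 63.183 /cm

63.183


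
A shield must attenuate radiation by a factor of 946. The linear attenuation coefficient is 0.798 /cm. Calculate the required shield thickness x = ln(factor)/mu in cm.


x = ln(factor) / mu
x = ln(946) / 0.798
x = 8.5868 cm

8.5868


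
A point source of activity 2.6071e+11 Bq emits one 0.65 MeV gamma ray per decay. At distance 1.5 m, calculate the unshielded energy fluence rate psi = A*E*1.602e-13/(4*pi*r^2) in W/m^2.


psi = A * E * 1.602e-13 / (4*pi*r^2)
psi = 2.6071e+11 * 0.65 * 1.602e-13 / (4*pi*1.5^2)
psi = 9.6015e-04 W/m^2

9.6015e-04


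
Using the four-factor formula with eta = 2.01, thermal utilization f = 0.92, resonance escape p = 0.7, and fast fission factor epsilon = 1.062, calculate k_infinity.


k_inf = eta * f * p * epsilon
k_inf = 2.01 * 0.92 * 0.7 * 1.062
k_inf = 1.3747

1.3747


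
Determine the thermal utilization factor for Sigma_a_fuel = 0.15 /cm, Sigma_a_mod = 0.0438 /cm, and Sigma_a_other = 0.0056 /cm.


f = Sigma_a_fuel / (Sigma_a_fuel + Sigma_a_mod + Sigma_a_other)
f = 0.15 / (0.15 + 0.0438 + 0.0056)
f = 0.75226

0.75226


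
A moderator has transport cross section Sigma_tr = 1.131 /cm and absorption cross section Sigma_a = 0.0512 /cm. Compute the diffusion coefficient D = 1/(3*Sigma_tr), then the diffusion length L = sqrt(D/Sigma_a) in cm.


D = 1 / (3 * Sigma_tr) = 1 / (3 * 1.131) = 0.2947244 cm
L = sqrt(D / Sigma_a)
L = sqrt(0.2947244 / 0.0512)
L = 2.3992 cm

2.3992


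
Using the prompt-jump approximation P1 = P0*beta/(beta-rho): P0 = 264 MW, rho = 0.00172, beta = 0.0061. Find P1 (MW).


P1/P0 = beta / (beta - rho)
P1/P0 = 0.0061 / (0.0061 - 0.00172) = 1.392694
P1 = 264 * 1.392694 = 367.67 MW

367.67


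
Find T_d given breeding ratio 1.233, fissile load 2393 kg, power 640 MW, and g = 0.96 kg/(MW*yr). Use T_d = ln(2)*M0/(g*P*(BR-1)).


Breeding gain G = BR - 1 = 1.233 - 1 = 0.233
Fissile production rate = g * P * G = 0.96 * 640 * 0.233 = 143.1552 kg/yr
T_d = ln(2) * M0 / (g * P * G)
T_d = ln(2) * 2393 / 143.1552 = 11.587 yr

11.587


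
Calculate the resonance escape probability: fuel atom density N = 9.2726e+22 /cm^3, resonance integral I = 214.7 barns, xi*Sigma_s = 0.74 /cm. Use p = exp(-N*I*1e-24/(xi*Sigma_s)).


p = exp(-N * I * 1e-24 / (xi*Sigma_s))
p = exp(-9.2726e+22 * 214.7 * 1e-24 / 0.74)
p = 2.0708e-12

2.0708e-12


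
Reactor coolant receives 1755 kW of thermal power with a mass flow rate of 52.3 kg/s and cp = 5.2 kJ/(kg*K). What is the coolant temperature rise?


dT = Q / (m_dot * cp)
dT = 1755 / (52.3 * 5.2)
dT = 6.4532 C

6.4532


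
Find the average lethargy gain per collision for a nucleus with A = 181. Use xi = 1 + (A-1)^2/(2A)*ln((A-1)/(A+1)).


xi = 1 + (A-1)^2/(2A) * ln((A-1)/(A+1))
xi = 1 + (181-1)^2/(2*181) * ln((181-1)/(181 +1))
xi = 0.011009

0.011009


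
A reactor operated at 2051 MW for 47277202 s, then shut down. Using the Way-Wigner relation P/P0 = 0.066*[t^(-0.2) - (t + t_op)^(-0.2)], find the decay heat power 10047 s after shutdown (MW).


P/P0 = 0.066 * [t^(-0.2) - (t + t_op)^(-0.2)]
P/P0 = 0.066 * [10047^(-0.2) - (10047 + 47277202)^(-0.2)]
P/P0 = 0.066 * [0.1583408 - 0.02917771] = 0.008524764
P = 2051 * 0.008524764 = 17.484 MW

17.484


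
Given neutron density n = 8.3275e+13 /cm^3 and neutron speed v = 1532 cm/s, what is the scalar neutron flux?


phi = n * v
phi = 8.3275e+13 * 1532
phi = 1.2758e+17 /cm^2/s

1.2758e+17


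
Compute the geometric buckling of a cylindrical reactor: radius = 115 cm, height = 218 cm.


B^2 = (2.405/R)^2 + (pi/H)^2
B^2 = (2.405/115)^2 + (pi/218)^2
B^2 = 6.4503e-04 /cm^2

6.4503e-04


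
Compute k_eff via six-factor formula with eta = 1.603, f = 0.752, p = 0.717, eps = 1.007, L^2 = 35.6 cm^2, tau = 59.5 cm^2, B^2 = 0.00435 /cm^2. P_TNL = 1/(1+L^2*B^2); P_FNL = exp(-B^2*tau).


k_inf = eta*f*p*eps = 1.603*0.752*0.717*1.007 = 0.8703621
P_TNL = 1/(1 + L^2*B^2) = 1/(1 + 35.6*0.00435) = 0.8659058
P_FNL = exp(-B^2*tau) = exp(-0.00435*59.5) = 0.7719581
k_eff = k_inf * P_TNL * P_FNL = 0.8703621 * 0.8659058 * 0.7719581
k_eff = 0.58179

0.58179


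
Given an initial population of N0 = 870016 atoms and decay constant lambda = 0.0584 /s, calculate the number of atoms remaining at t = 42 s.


N = N0 * exp(-lambda * t)
N = 870016 * exp(-0.0584 * 42)
N = 74867

74867


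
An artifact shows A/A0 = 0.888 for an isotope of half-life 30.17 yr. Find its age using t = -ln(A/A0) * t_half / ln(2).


lambda = ln(2) / t_half = ln(2) / 30.17 = 0.02297472 /yr
t = -ln(A/A0) / lambda
t = -ln(0.888) / 0.02297472
t = 5.1702 yr

5.1702


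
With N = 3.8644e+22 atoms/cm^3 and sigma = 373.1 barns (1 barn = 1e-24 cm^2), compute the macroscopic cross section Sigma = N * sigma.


Sigma = N * sigma_barns * 1e-24
Sigma = 3.8644e+22 * 373.1 * 1e-24
Sigma = 14.418 /cm

14.418


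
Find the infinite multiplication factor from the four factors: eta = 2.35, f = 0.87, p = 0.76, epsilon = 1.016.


k_inf = eta * f * p * epsilon
k_inf = 2.35 * 0.87 * 0.76 * 1.016
k_inf = 1.5787

1.5787


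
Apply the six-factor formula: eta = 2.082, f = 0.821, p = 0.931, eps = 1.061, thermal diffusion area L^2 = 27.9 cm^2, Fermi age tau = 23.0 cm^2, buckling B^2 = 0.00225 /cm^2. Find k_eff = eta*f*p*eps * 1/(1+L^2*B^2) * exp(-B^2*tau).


k_inf = eta*f*p*eps = 2.082*0.821*0.931*1.061 = 1.688453
P_TNL = 1/(1 + L^2*B^2) = 1/(1 + 27.9*0.00225) = 0.9409329
P_FNL = exp(-B^2*tau) = exp(-0.00225*23.0) = 0.9495662
k_eff = k_inf * P_TNL * P_FNL = 1.688453 * 0.9409329 * 0.9495662
k_eff = 1.5086

1.5086


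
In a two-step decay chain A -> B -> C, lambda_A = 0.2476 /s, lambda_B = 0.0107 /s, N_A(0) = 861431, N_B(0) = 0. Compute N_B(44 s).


N_B(t) = lambda_A * N_A0 / (lambda_B - lambda_A) * [exp(-lambda_A*t) - exp(-lambda_B*t)]
exp(-0.2476*44) = 1.856189e-05; exp(-0.0107*44) = 0.6245025
N_B = 0.2476 * 861431 / (0.0107 - 0.2476) * (1.856189e-05 - 0.6245025)
N_B = 562247

562247


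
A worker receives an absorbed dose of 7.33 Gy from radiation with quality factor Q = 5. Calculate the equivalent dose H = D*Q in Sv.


H = D * Q
H = 7.33 * 5
H = 36.650 Sv

36.650


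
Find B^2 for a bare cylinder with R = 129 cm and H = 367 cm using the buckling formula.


B^2 = (2.405/R)^2 + (pi/H)^2
B^2 = (2.405/129)^2 + (pi/367)^2
B^2 = 4.2085e-04 /cm^2

4.2085e-04


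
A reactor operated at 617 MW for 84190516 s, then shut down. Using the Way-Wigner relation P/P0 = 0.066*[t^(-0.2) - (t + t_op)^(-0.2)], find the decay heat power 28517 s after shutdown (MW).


P/P0 = 0.066 * [t^(-0.2) - (t + t_op)^(-0.2)]
P/P0 = 0.066 * [28517^(-0.2) - (28517 + 84190516)^(-0.2)]
P/P0 = 0.066 * [0.1285225 - 0.02599668] = 0.006766704
P = 617 * 0.006766704 = 4.1751 MW

4.1751


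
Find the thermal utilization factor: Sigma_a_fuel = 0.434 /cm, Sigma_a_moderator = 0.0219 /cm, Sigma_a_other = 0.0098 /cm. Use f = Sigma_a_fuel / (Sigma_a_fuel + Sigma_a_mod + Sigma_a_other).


f = Sigma_a_fuel / (Sigma_a_fuel + Sigma_a_mod + Sigma_a_other)
f = 0.434 / (0.434 + 0.0219 + 0.0098)
f = 0.93193

0.93193


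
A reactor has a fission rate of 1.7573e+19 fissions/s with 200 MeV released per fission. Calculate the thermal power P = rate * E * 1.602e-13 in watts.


P = fission_rate * E_MeV * 1.602e-13
P = 1.7573e+19 * 200 * 1.602e-13
P = 5.6304e+08 W

5.6304e+08


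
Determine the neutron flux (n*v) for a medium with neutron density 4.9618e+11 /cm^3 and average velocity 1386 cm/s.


phi = n * v
phi = 4.9618e+11 * 1386
phi = 6.8771e+14 /cm^2/s

6.8771e+14


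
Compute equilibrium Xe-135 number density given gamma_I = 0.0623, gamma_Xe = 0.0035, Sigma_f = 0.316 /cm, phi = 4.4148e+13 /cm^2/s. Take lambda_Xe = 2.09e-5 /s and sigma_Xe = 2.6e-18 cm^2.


Xe_eq = (gamma_I + gamma_Xe) * Sigma_f * phi / (lambda_Xe + sigma_Xe * phi)
Numerator = (0.0623 + 0.0035) * 0.316 * 4.4148e+13 = 9.179605e+11
Denominator = 2.09e-5 + 2.6e-18 * 4.4148e+13 = 1.356848e-04
Xe_eq = 9.179605e+11 / 1.356848e-04 = 6.7654e+15 /cm^3

6.7654e+15


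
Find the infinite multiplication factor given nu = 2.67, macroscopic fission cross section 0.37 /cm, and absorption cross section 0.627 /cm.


k_inf = nu * Sigma_f / Sigma_a
k_inf = 2.67 * 0.37 / 0.627
k_inf = 1.5756

1.5756


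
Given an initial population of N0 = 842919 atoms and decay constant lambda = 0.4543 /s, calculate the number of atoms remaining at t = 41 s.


N = N0 * exp(-lambda * t)
N = 842919 * exp(-0.4543 * 41)
N = 0.0068626

0.0068626


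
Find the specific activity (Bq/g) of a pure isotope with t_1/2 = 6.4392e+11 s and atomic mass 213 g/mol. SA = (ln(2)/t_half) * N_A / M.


lambda = ln(2) / t_half = ln(2) / 6.4392e+11 = 1.076449e-12 /s
SA = lambda * N_A / M
SA = 1.076449e-12 * 6.022e23 / 213
SA = 3.0434e+09 Bq/g

3.0434e+09


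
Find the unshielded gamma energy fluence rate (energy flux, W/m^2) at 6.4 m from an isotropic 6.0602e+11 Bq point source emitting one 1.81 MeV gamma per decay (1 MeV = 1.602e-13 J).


psi = A * E * 1.602e-13 / (4*pi*r^2)
psi = 6.0602e+11 * 1.81 * 1.602e-13 / (4*pi*6.4^2)
psi = 3.4140e-04 W/m^2

3.4140e-04


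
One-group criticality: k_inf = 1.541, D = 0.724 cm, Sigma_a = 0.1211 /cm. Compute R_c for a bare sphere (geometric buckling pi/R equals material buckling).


L^2 = D / Sigma_a = 0.724 / 0.1211 = 5.978530 cm^2
B_m^2 = (k_inf - 1) / L^2 = (1.541 - 1) / 5.978530 = 0.09049047 /cm^2
For a bare sphere: B_g = pi/R, so R_c = pi / sqrt(B_m^2)
R_c = pi / sqrt(0.09049047) = 10.444 cm

10.444


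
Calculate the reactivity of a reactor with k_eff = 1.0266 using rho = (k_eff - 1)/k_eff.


rho = (k_eff - 1) / k_eff
rho = (1.0266 - 1) / 1.0266
rho = 0.025911

0.025911


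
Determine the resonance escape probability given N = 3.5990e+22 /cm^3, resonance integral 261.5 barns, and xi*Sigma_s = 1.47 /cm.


p = exp(-N * I * 1e-24 / (xi*Sigma_s))
p = exp(-3.5990e+22 * 261.5 * 1e-24 / 1.47)
p = 0.0016577

0.0016577


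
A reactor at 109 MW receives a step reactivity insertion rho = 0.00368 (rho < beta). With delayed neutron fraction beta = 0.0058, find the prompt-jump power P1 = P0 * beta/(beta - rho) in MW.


P1/P0 = beta / (beta - rho)
P1/P0 = 0.0058 / (0.0058 - 0.00368) = 2.735849
P1 = 109 * 2.735849 = 298.21 MW

298.21


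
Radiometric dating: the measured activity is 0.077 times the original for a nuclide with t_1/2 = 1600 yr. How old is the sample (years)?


lambda = ln(2) / t_half = ln(2) / 1600 = 4.332170e-04 /yr
t = -ln(A/A0) / lambda
t = -ln(0.077) / 4.332170e-04
t = 5918.4 yr

5918.4


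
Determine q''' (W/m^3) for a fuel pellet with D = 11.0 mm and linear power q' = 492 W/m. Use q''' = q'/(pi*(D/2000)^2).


r = D / 2 / 1000 = 11.0 / 2 / 1000 = 0.0055 m
q''' = q' / (pi * r^2)
q''' = 492 / (pi * 0.0055^2)
q''' = 5.1771e+06 W/m^3

5.1771e+06
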